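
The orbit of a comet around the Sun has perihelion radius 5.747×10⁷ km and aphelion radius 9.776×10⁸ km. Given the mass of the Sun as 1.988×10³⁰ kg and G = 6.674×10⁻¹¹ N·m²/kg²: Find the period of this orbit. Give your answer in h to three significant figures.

T ≈ 56400 h

μ = GM = 6.674×10⁻¹¹ × 1.988×10³⁰ = 1.327×10²⁰ m³/s².
Semi-major axis a = (r_p + r_a)/2 = (5.7470×10⁷ + 9.7760×10⁸)/2 = 5.1754×10⁸ km = 5.175×10¹¹ m.
By Kepler's third law T = 2π√(a³/μ) = 2π × 3.232×10⁷ = 2.031×10⁸ s.
= 56410 h.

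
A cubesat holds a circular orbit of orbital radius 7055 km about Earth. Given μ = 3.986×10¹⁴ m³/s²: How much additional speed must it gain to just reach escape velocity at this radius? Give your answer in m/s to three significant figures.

r = 7055 km = 7.055×10⁶ m.
Circular speed v_c = √(μ/r) = 7517 m/s.
Escape speed v_esc = √(2μ/r) = √2 × v_c = 10630 m/s.
Δv = v_esc − v_c = 3113 m/s.

Δv ≈ 3110 m/s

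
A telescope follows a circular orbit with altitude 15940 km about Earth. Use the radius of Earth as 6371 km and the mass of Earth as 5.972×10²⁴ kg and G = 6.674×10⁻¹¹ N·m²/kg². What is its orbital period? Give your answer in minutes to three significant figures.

μ = GM = 6.674×10⁻¹¹ × 5.972×10²⁴ = 3.986×10¹⁴ m³/s².
r = 6371 + 15940 = 22311 km = 2.2311×10⁷ m.
Kepler's third law: T = 2π√(r³/μ) = 2π√((2.231×10⁷)³ / 3.986×10¹⁴).
r³/μ = 2.786×10⁷ s², so T = 2π × 5.279×10³ = 3.317×10⁴ s.
Converting: 3.317×10⁴ s ÷ 60.00 = 552.8 minutes.

T ≈ 553 minutes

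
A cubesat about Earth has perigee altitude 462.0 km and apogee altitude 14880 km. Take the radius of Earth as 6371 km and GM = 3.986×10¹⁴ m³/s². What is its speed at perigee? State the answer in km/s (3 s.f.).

v ≈ 9.40 km/s

r_p = 6371 + 462.0 = 6833.0 km = 6.8330×10⁶ m.
r_a = 6371 + 14880 = 21251 km = 2.1251×10⁷ m.
Semi-major axis a = (r_p + r_a)/2 = 14042 km = 1.404×10⁷ m.
Vis-viva: v² = μ(2/r − 1/a) = 3.986×10¹⁴ × (2.927×10⁻⁷ − 7.121×10⁻⁸) = 8.828×10⁷ m²/s².
v = 9396 m/s = 9.396 km/s.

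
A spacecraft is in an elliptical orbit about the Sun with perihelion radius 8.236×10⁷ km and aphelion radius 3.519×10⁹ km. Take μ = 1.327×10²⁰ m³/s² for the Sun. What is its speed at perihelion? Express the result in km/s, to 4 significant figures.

Semi-major axis a = (r_p + r_a)/2 = 1.8007×10⁹ km = 1.801×10¹² m.
Vis-viva: v² = μ(2/r − 1/a) = 1.327×10²⁰ × (2.428×10⁻¹¹ − 5.553×10⁻¹³) = 3.149×10⁹ m²/s².
v = 56110 m/s = 56.11 km/s.

v ≈ 56.11 km/s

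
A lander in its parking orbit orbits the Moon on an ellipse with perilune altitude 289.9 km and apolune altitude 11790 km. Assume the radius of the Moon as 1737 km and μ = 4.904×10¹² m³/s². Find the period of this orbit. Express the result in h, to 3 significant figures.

r_p = 1737 + 289.9 = 2026.9 km = 2.0269×10⁶ m.
r_a = 1737 + 11790 = 13527 km = 1.3527×10⁷ m.
Semi-major axis a = (r_p + r_a)/2 = (2026.9 + 13527)/2 = 7776.9 km = 7.777×10⁶ m.
By Kepler's third law T = 2π√(a³/μ) = 2π × 9.794×10³ = 6.153×10⁴ s.
= 17.09 h.

T ≈ 17.1 h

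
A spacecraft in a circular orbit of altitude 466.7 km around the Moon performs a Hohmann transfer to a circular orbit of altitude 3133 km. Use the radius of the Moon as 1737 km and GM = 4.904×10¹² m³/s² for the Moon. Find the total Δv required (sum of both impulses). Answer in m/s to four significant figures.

Δv_total ≈ 470.1 m/s

r₁ = 1737 + 466.7 = 2203.7 km = 2.2037×10⁶ m.
r₂ = 1737 + 3133 = 4870.0 km = 4.8700×10⁶ m.
Transfer ellipse a_t = (r₁ + r₂)/2 = 3.537×10⁶ m.
At r₁: circular v_c1 = √(μ/r₁) = 1492 m/s; transfer-perilune v_p = √[μ(2/r₁ − 1/a_t)] = 1750 m/s.
Δv₁ = v_p − v_c1 = 258.7 m/s.
At r₂: circular v_c2 = √(μ/r₂) = 1003 m/s; transfer-apolune v_a = √[μ(2/r₂ − 1/a_t)] = 792.1 m/s.
Δv₂ = v_c2 − v_a = 211.4 m/s.
Total Δv = Δv₁ + Δv₂ = 470.1 m/s.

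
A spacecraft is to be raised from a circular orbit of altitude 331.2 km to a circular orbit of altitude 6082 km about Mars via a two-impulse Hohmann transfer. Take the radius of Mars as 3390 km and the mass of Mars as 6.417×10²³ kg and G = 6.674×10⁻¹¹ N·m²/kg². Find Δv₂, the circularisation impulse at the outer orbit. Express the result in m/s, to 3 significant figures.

μ = GM = 6.674×10⁻¹¹ × 6.417×10²³ = 4.283×10¹³ m³/s².
r₁ = 3390 + 331.2 = 3721.2 km = 3.7212×10⁶ m.
r₂ = 3390 + 6082 = 9472.0 km = 9.4720×10⁶ m.
Transfer ellipse a_t = (r₁ + r₂)/2 = 6.597×10⁶ m.
At r₁: circular v_c1 = √(μ/r₁) = 3392 m/s; transfer-periapsis v_p = √[μ(2/r₁ − 1/a_t)] = 4065 m/s.
At r₂: circular v_c2 = √(μ/r₂) = 2126 m/s; transfer-apoapsis v_a = √[μ(2/r₂ − 1/a_t)] = 1597 m/s.
Δv₂ = v_c2 − v_a = 529.3 m/s.

Δv ≈ 529 m/s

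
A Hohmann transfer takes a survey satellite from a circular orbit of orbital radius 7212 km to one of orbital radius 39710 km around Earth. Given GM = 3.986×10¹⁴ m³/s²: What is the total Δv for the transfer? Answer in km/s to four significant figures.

r₁ = 7212 km = 7.212×10⁶ m.
r₂ = 39710 km = 3.971×10⁷ m.
Transfer ellipse a_t = (r₁ + r₂)/2 = 2.346×10⁷ m.
At r₁: circular v_c1 = √(μ/r₁) = 7434 m/s; transfer-perigee v_p = √[μ(2/r₁ − 1/a_t)] = 9672 m/s.
Δv₁ = v_p − v_c1 = 2238 m/s.
At r₂: circular v_c2 = √(μ/r₂) = 3168 m/s; transfer-apogee v_a = √[μ(2/r₂ − 1/a_t)] = 1757 m/s.
Δv₂ = v_c2 − v_a = 1412 m/s.
Total Δv = Δv₁ + Δv₂ = 3649 m/s = 3.649 km/s.

Δv_total ≈ 3.649 km/s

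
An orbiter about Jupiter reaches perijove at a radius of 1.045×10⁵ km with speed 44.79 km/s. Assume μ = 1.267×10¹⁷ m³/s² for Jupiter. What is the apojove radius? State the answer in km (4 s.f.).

r_p = 1.045×10⁸ m.
Specific energy ε = v²/2 − μ/r = -2.094×10⁸ J/kg, so a = −μ/(2ε) = 3.026×10⁸ m.
The apsides satisfy r_p + r_a = 2a, so the apojove radius is 2a − r_p = 5.007×10⁸ m = 5.0065×10⁵ km.

apojove radius ≈ 5.007×10⁵ km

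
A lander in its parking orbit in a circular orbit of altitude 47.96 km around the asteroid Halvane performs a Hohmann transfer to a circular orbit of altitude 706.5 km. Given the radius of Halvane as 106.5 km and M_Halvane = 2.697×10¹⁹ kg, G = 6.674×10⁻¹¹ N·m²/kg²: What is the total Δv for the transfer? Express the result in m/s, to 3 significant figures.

μ = GM = 6.674×10⁻¹¹ × 2.697×10¹⁹ = 1.800×10⁹ m³/s².
r₁ = 106.5 + 47.96 = 154.46 km = 1.5446×10⁵ m.
r₂ = 106.5 + 706.5 = 813.00 km = 8.1300×10⁵ m.
Transfer ellipse a_t = (r₁ + r₂)/2 = 4.837×10⁵ m.
At r₁: circular v_c1 = √(μ/r₁) = 108.0 m/s; transfer-periapsis v_p = √[μ(2/r₁ − 1/a_t)] = 139.9 m/s.
Δv₁ = v_p − v_c1 = 32.00 m/s.
At r₂: circular v_c2 = √(μ/r₂) = 47.05 m/s; transfer-apoapsis v_a = √[μ(2/r₂ − 1/a_t)] = 26.59 m/s.
Δv₂ = v_c2 − v_a = 20.46 m/s.
Total Δv = Δv₁ + Δv₂ = 52.46 m/s.

Δv_total ≈ 52.5 m/s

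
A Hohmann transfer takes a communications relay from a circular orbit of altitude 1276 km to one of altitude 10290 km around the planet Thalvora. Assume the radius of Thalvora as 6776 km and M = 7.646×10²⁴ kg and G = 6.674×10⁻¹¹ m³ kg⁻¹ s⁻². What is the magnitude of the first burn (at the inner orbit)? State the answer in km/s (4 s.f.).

μ = GM = 6.674×10⁻¹¹ × 7.646×10²⁴ = 5.103×10¹⁴ m³/s².
r₁ = 6776 + 1276 = 8052.0 km = 8.0520×10⁶ m.
r₂ = 6776 + 10290 = 17066 km = 1.7066×10⁷ m.
Transfer ellipse a_t = (r₁ + r₂)/2 = 1.256×10⁷ m.
At r₁: circular v_c1 = √(μ/r₁) = 7961 m/s; transfer-periapsis v_p = √[μ(2/r₁ − 1/a_t)] = 9280 m/s.
Δv₁ = v_p − v_c1 = 1319 m/s.
= 1.319 km/s.

Δv ≈ 1.319 km/s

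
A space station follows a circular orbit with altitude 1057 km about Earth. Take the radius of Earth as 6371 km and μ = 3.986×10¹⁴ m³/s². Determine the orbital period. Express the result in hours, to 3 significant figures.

T ≈ 1.77 hours

r = 6371 + 1057 = 7428.0 km = 7.4280×10⁶ m.
Kepler's third law: T = 2π√(r³/μ) = 2π√((7.428×10⁶)³ / 3.986×10¹⁴).
r³/μ = 1.028×10⁶ s², so T = 2π × 1.014×10³ = 6.371×10³ s.
Converting: 6.371×10³ s ÷ 3600 = 1.770 hours.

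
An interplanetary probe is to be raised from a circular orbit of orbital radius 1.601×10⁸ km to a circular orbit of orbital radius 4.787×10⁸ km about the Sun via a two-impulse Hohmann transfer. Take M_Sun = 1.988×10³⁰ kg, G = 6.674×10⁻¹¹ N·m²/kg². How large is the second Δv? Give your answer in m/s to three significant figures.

Δv ≈ 4860 m/s

μ = GM = 6.674×10⁻¹¹ × 1.988×10³⁰ = 1.327×10²⁰ m³/s².
r₁ = 1.601×10⁸ km = 1.601×10¹¹ m.
r₂ = 4.787×10⁸ km = 4.787×10¹¹ m.
Transfer ellipse a_t = (r₁ + r₂)/2 = 3.194×10¹¹ m.
At r₁: circular v_c1 = √(μ/r₁) = 28790 m/s; transfer-perihelion v_p = √[μ(2/r₁ − 1/a_t)] = 35240 m/s.
At r₂: circular v_c2 = √(μ/r₂) = 16650 m/s; transfer-aphelion v_a = √[μ(2/r₂ − 1/a_t)] = 11790 m/s.
Δv₂ = v_c2 − v_a = 4861 m/s.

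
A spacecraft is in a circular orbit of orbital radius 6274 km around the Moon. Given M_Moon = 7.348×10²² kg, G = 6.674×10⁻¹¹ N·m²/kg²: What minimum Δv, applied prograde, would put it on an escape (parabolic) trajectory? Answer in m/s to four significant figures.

μ = GM = 6.674×10⁻¹¹ × 7.348×10²² = 4.904×10¹² m³/s².
r = 6274 km = 6.274×10⁶ m.
Circular speed v_c = √(μ/r) = 884.1 m/s.
Escape speed v_esc = √(2μ/r) = √2 × v_c = 1250 m/s.
Δv = v_esc − v_c = 366.2 m/s.

Δv ≈ 366.2 m/s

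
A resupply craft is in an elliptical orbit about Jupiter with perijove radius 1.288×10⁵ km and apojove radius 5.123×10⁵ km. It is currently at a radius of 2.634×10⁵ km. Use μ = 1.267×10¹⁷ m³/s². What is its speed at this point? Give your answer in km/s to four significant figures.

v ≈ 23.81 km/s

Semi-major axis a = (r_p + r_a)/2 = 3.2055×10⁵ km = 3.206×10⁸ m.
Vis-viva: v² = μ(2/r − 1/a) = 1.267×10¹⁷ × (7.593×10⁻⁹ − 3.120×10⁻⁹) = 5.668×10⁸ m²/s².
v = 23810 m/s = 23.81 km/s.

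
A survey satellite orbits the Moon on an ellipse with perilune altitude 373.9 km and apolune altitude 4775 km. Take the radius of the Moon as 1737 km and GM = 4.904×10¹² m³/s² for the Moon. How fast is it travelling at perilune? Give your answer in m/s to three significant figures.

r_p = 1737 + 373.9 = 2110.9 km = 2.1109×10⁶ m.
r_a = 1737 + 4775 = 6512.0 km = 6.5120×10⁶ m.
Semi-major axis a = (r_p + r_a)/2 = 4311.4 km = 4.311×10⁶ m.
Vis-viva: v² = μ(2/r − 1/a) = 4.904×10¹² × (9.475×10⁻⁷ − 2.319×10⁻⁷) = 3.509×10⁶ m²/s².
v = 1873 m/s.

v ≈ 1870 m/s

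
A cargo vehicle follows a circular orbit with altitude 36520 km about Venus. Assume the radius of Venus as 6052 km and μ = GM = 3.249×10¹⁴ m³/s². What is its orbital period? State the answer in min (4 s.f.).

r = 6052 + 36520 = 42572 km = 4.2572×10⁷ m.
Kepler's third law: T = 2π√(r³/μ) = 2π√((4.257×10⁷)³ / 3.249×10¹⁴).
r³/μ = 2.375×10⁸ s², so T = 2π × 1.541×10⁴ = 9.683×10⁴ s.
Converting: 9.683×10⁴ s ÷ 60.00 = 1614 min.

T ≈ 1614 min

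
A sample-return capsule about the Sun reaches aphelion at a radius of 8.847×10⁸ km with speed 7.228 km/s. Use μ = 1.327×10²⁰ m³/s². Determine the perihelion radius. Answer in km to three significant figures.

perihelion radius ≈ 1.87×10⁸ km

r_a = 8.847×10¹¹ m.
Specific energy ε = v²/2 − μ/r = -1.239×10⁸ J/kg, so a = −μ/(2ε) = 5.356×10¹¹ m.
The apsides satisfy r_p + r_a = 2a, so the perihelion radius is 2a − r_a = 1.866×10¹¹ m = 1.8656×10⁸ km.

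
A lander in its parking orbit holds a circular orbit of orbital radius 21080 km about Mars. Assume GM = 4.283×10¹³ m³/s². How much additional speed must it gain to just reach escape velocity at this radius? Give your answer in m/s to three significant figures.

r = 21080 km = 2.108×10⁷ m.
Circular speed v_c = √(μ/r) = 1425 m/s.
Escape speed v_esc = √(2μ/r) = √2 × v_c = 2016 m/s.
Δv = v_esc − v_c = 590.4 m/s.

Δv ≈ 590 m/s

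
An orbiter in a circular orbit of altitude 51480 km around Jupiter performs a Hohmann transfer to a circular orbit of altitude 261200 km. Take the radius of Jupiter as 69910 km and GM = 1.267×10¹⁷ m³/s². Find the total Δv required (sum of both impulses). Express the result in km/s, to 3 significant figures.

Δv_total ≈ 12.0 km/s

r₁ = 69910 + 51480 = 121390 km = 1.2139×10⁸ m.
r₂ = 69910 + 261200 = 331110 km = 3.3111×10⁸ m.
Transfer ellipse a_t = (r₁ + r₂)/2 = 2.262×10⁸ m.
At r₁: circular v_c1 = √(μ/r₁) = 32310 m/s; transfer-perijove v_p = √[μ(2/r₁ − 1/a_t)] = 39080 m/s.
Δv₁ = v_p − v_c1 = 6776 m/s.
At r₂: circular v_c2 = √(μ/r₂) = 19560 m/s; transfer-apojove v_a = √[μ(2/r₂ − 1/a_t)] = 14330 m/s.
Δv₂ = v_c2 − v_a = 5233 m/s.
Total Δv = Δv₁ + Δv₂ = 12010 m/s = 12.01 km/s.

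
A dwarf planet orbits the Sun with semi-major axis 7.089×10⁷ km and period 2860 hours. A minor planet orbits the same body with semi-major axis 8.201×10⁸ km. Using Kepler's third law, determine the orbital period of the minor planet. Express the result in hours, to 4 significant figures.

Kepler's third law: T² ∝ a³, so T₂ = T₁ (a₂/a₁)^(3/2).
a₂/a₁ = 11.57, (a₂/a₁)^(3/2) = 39.35.
T₂ = 2860 × 39.35 = 1.125×10⁵ hours.

T₂ ≈ 1.125×10⁵ hours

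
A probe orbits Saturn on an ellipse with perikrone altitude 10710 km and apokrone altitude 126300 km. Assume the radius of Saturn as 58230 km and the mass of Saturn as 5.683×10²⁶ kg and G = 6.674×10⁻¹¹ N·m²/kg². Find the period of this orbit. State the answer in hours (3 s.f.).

T ≈ 12.8 hours

μ = GM = 6.674×10⁻¹¹ × 5.683×10²⁶ = 3.793×10¹⁶ m³/s².
r_p = 58230 + 10710 = 68940 km = 6.8940×10⁷ m.
r_a = 58230 + 126300 = 184530 km = 1.8453×10⁸ m.
Semi-major axis a = (r_p + r_a)/2 = (68940 + 1.8453×10⁵)/2 = 1.2674×10⁵ km = 1.267×10⁸ m.
By Kepler's third law T = 2π√(a³/μ) = 2π × 7.326×10³ = 4.603×10⁴ s.
= 12.79 hours.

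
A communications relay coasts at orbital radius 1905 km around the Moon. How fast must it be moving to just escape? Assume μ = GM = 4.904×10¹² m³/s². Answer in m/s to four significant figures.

v_esc ≈ 2269 m/s

r = 1905 km = 1.905×10⁶ m.
Escape speed v_esc = √(2μ/r) = √(2 × 4.904×10¹² / 1.905×10⁶) = √(5.149×10⁶) = 2269 m/s.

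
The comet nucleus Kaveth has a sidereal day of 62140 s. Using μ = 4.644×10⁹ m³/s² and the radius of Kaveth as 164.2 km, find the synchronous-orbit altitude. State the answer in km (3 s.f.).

A synchronous orbit has period T, so by Kepler's third law a = (μT²/4π²)^(1/3).
μT²/4π² = 4.644×10⁹ × (6.214×10⁴)² / 39.48 = 4.542×10¹⁷ m³.
a = 7.687×10⁵ m = 768.70 km.
Altitude h = a − R = 768.70 − 164.2 = 604.50 km.

h_sync ≈ 605 km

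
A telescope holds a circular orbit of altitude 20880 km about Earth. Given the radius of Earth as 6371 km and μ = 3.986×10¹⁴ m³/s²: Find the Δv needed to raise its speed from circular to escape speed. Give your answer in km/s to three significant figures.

r = 6371 + 20880 = 27251 km = 2.7251×10⁷ m.
Circular speed v_c = √(μ/r) = 3825 m/s.
Escape speed v_esc = √(2μ/r) = √2 × v_c = 5409 m/s.
Δv = v_esc − v_c = 1584 m/s = 1.584 km/s.

Δv ≈ 1.58 km/s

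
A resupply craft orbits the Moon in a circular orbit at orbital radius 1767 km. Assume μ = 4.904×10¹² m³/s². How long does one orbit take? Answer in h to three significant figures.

T ≈ 1.85 h

r = 1767 km = 1.767×10⁶ m.
Kepler's third law: T = 2π√(r³/μ) = 2π√((1.767×10⁶)³ / 4.904×10¹²).
r³/μ = 1.125×10⁶ s², so T = 2π × 1.061×10³ = 6.664×10³ s.
Converting: 6.664×10³ s ÷ 3600 = 1.851 h.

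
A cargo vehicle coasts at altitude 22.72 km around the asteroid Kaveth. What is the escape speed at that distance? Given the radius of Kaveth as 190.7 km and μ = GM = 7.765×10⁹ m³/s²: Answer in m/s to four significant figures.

v_esc ≈ 269.8 m/s

r = 190.7 + 22.72 = 213.42 km = 2.1342×10⁵ m.
Escape speed v_esc = √(2μ/r) = √(2 × 7.765×10⁹ / 2.134×10⁵) = √(7.277×10⁴) = 269.8 m/s.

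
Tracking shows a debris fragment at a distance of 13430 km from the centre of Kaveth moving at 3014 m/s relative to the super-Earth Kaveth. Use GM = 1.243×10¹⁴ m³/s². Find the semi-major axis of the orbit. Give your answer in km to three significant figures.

a ≈ 13200 km

r = 1.343×10⁷ m.
Vis-viva rearranged: 1/a = 2/r − v²/μ = 1.489×10⁻⁷ − 7.308×10⁻⁸ = 7.584×10⁻⁸ m⁻¹.
a = 1.319×10⁷ m = 13186 km.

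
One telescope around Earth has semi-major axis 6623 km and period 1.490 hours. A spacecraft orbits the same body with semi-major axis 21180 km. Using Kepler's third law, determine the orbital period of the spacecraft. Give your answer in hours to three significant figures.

Kepler's third law: T² ∝ a³, so T₂ = T₁ (a₂/a₁)^(3/2).
a₂/a₁ = 3.198, (a₂/a₁)^(3/2) = 5.719.
T₂ = 1.490 × 5.719 = 8.521 hours.

T₂ ≈ 8.52 hours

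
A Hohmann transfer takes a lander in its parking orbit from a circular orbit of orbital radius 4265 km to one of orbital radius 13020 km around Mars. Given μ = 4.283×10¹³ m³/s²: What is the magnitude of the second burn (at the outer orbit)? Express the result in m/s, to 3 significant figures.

r₁ = 4265 km = 4.265×10⁶ m.
r₂ = 13020 km = 1.302×10⁷ m.
Transfer ellipse a_t = (r₁ + r₂)/2 = 8.642×10⁶ m.
At r₁: circular v_c1 = √(μ/r₁) = 3169 m/s; transfer-periapsis v_p = √[μ(2/r₁ − 1/a_t)] = 3890 m/s.
At r₂: circular v_c2 = √(μ/r₂) = 1814 m/s; transfer-apoapsis v_a = √[μ(2/r₂ − 1/a_t)] = 1274 m/s.
Δv₂ = v_c2 − v_a = 539.6 m/s.

Δv ≈ 540 m/s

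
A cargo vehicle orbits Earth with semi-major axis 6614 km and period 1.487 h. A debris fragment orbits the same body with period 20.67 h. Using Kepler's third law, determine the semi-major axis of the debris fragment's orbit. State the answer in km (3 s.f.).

Kepler's third law: a³ ∝ T², so a₂ = a₁ (T₂/T₁)^(2/3).
T₂/T₁ = 13.90, (T₂/T₁)^(2/3) = 5.781.
a₂ = 6614 × 5.781 = 38240 km.

a₂ ≈ 38200 km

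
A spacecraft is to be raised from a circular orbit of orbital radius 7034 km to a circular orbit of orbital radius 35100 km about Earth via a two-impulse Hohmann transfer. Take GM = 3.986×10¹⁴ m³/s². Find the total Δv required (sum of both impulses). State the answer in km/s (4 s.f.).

Δv_total ≈ 3.612 km/s

r₁ = 7034 km = 7.034×10⁶ m.
r₂ = 35100 km = 3.510×10⁷ m.
Transfer ellipse a_t = (r₁ + r₂)/2 = 2.107×10⁷ m.
At r₁: circular v_c1 = √(μ/r₁) = 7528 m/s; transfer-perigee v_p = √[μ(2/r₁ − 1/a_t)] = 9717 m/s.
Δv₁ = v_p − v_c1 = 2189 m/s.
At r₂: circular v_c2 = √(μ/r₂) = 3370 m/s; transfer-apogee v_a = √[μ(2/r₂ − 1/a_t)] = 1947 m/s.
Δv₂ = v_c2 − v_a = 1423 m/s.
Total Δv = Δv₁ + Δv₂ = 3612 m/s = 3.612 km/s.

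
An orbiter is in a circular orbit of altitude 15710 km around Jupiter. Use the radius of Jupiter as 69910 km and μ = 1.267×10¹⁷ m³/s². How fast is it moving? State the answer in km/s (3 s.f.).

v ≈ 38.5 km/s

r = 69910 + 15710 = 85620 km = 8.5620×10⁷ m.
For a circular orbit v = √(μ/r) = √(1.267×10¹⁷ / 8.562×10⁷) = √(1.480×10⁹) = 38470 m/s.
That is 38.47 km/s.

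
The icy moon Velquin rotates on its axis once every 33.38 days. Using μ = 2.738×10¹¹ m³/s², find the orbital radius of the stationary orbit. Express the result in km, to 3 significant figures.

r_sync ≈ 38600 km

T = 33.38 days = 2.884×10⁶ s.
A synchronous orbit has period T, so by Kepler's third law a = (μT²/4π²)^(1/3).
μT²/4π² = 2.738×10¹¹ × (2.884×10⁶)² / 39.48 = 5.769×10²² m³.
a = 3.864×10⁷ m = 38639 km.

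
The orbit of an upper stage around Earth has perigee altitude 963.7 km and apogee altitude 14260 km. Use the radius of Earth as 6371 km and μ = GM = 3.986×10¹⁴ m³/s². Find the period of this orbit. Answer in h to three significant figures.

r_p = 6371 + 963.7 = 7334.7 km = 7.3347×10⁶ m.
r_a = 6371 + 14260 = 20631 km = 2.0631×10⁷ m.
Semi-major axis a = (r_p + r_a)/2 = (7334.7 + 20631)/2 = 13983 km = 1.398×10⁷ m.
By Kepler's third law T = 2π√(a³/μ) = 2π × 2.619×10³ = 1.646×10⁴ s.
= 4.571 h.

T ≈ 4.57 h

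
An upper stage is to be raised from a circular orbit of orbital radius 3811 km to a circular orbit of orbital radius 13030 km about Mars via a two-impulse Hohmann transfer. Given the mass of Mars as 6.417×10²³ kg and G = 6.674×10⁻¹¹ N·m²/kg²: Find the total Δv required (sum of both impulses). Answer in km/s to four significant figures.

μ = GM = 6.674×10⁻¹¹ × 6.417×10²³ = 4.283×10¹³ m³/s².
r₁ = 3811 km = 3.811×10⁶ m.
r₂ = 13030 km = 1.303×10⁷ m.
Transfer ellipse a_t = (r₁ + r₂)/2 = 8.420×10⁶ m.
At r₁: circular v_c1 = √(μ/r₁) = 3352 m/s; transfer-periapsis v_p = √[μ(2/r₁ − 1/a_t)] = 4170 m/s.
Δv₁ = v_p − v_c1 = 817.8 m/s.
At r₂: circular v_c2 = √(μ/r₂) = 1813 m/s; transfer-apoapsis v_a = √[μ(2/r₂ − 1/a_t)] = 1220 m/s.
Δv₂ = v_c2 − v_a = 593.3 m/s.
Total Δv = Δv₁ + Δv₂ = 1411 m/s = 1.411 km/s.

Δv_total ≈ 1.411 km/s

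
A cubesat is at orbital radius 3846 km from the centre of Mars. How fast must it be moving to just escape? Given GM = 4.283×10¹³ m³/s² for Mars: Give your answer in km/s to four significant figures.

r = 3846 km = 3.846×10⁶ m.
Escape speed v_esc = √(2μ/r) = √(2 × 4.283×10¹³ / 3.846×10⁶) = √(2.227×10⁷) = 4719 m/s.
= 4.719 km/s.

v_esc ≈ 4.719 km/s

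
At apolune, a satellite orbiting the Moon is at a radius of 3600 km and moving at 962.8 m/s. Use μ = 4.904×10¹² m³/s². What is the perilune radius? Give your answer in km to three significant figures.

perilune radius ≈ 1860 km

r_a = 3.600×10⁶ m.
Specific energy ε = v²/2 − μ/r = -8.987×10⁵ J/kg, so a = −μ/(2ε) = 2.728×10⁶ m.
The apsides satisfy r_p + r_a = 2a, so the perilune radius is 2a − r_a = 1.857×10⁶ m = 1856.6 km.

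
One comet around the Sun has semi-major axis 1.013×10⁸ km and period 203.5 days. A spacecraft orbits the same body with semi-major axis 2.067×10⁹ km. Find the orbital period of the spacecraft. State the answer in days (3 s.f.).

T₂ ≈ 18800 days

Kepler's third law: T² ∝ a³, so T₂ = T₁ (a₂/a₁)^(3/2).
a₂/a₁ = 20.40, (a₂/a₁)^(3/2) = 92.17.
T₂ = 203.5 × 92.17 = 18760 days.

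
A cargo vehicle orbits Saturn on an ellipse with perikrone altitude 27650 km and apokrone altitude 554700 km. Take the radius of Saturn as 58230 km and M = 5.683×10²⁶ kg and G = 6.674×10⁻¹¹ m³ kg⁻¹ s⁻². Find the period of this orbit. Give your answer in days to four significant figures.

T ≈ 2.439 days

μ = GM = 6.674×10⁻¹¹ × 5.683×10²⁶ = 3.793×10¹⁶ m³/s².
r_p = 58230 + 27650 = 85880 km = 8.5880×10⁷ m.
r_a = 58230 + 554700 = 612930 km = 6.1293×10⁸ m.
Semi-major axis a = (r_p + r_a)/2 = (85880 + 6.1293×10⁵)/2 = 3.4940×10⁵ km = 3.494×10⁸ m.
By Kepler's third law T = 2π√(a³/μ) = 2π × 3.354×10⁴ = 2.107×10⁵ s.
= 2.439 days.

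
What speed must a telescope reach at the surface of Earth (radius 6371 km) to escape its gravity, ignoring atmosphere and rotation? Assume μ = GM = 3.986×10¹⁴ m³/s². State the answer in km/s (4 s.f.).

r = R = 6.371×10⁶ m.
Escape speed v_esc = √(2μ/r) = √(2 × 3.986×10¹⁴ / 6.371×10⁶) = √(1.251×10⁸) = 11190 m/s.
= 11.19 km/s.

v_esc ≈ 11.19 km/s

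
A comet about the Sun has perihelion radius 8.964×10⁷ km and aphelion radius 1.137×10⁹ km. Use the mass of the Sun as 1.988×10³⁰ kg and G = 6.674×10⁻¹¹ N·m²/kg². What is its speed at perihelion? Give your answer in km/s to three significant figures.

v ≈ 52.4 km/s

μ = GM = 6.674×10⁻¹¹ × 1.988×10³⁰ = 1.327×10²⁰ m³/s².
Semi-major axis a = (r_p + r_a)/2 = 6.1332×10⁸ km = 6.133×10¹¹ m.
Vis-viva: v² = μ(2/r − 1/a) = 1.327×10²⁰ × (2.231×10⁻¹¹ − 1.630×10⁻¹²) = 2.744×10⁹ m²/s².
v = 52380 m/s = 52.38 km/s.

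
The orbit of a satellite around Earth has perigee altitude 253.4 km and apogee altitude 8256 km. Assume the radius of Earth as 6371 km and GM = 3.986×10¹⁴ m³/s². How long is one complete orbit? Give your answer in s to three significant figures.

r_p = 6371 + 253.4 = 6624.4 km = 6.6244×10⁶ m.
r_a = 6371 + 8256 = 14627 km = 1.4627×10⁷ m.
Semi-major axis a = (r_p + r_a)/2 = (6624.4 + 14627)/2 = 10626 km = 1.063×10⁷ m.
By Kepler's third law T = 2π√(a³/μ) = 2π × 1.735×10³ = 1.090×10⁴ s.

T ≈ 10900 s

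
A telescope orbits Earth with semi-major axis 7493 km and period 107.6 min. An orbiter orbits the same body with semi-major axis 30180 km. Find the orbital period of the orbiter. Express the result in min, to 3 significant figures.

T₂ ≈ 870 min

Kepler's third law: T² ∝ a³, so T₂ = T₁ (a₂/a₁)^(3/2).
a₂/a₁ = 4.028, (a₂/a₁)^(3/2) = 8.083.
T₂ = 107.6 × 8.083 = 869.8 min.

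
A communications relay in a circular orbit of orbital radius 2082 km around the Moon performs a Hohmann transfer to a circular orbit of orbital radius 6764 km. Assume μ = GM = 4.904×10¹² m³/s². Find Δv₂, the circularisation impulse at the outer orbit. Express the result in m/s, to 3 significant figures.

Δv ≈ 267 m/s

r₁ = 2082 km = 2.082×10⁶ m.
r₂ = 6764 km = 6.764×10⁶ m.
Transfer ellipse a_t = (r₁ + r₂)/2 = 4.423×10⁶ m.
At r₁: circular v_c1 = √(μ/r₁) = 1535 m/s; transfer-perilune v_p = √[μ(2/r₁ − 1/a_t)] = 1898 m/s.
At r₂: circular v_c2 = √(μ/r₂) = 851.5 m/s; transfer-apolune v_a = √[μ(2/r₂ − 1/a_t)] = 584.2 m/s.
Δv₂ = v_c2 − v_a = 267.3 m/s.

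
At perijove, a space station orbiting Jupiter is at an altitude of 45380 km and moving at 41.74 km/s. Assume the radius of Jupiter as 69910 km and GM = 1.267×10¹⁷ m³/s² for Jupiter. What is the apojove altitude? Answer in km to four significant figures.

apojove altitude ≈ 3.709×10⁵ km

r_p = 69910 + 45380 = 1.1529×10⁵ km = 1.153×10⁸ m.
Specific energy ε = v²/2 − μ/r = -2.279×10⁸ J/kg, so a = −μ/(2ε) = 2.780×10⁸ m.
The apsides satisfy r_p + r_a = 2a, so the apojove radius is 2a − r_p = 4.408×10⁸ m = 4.4077×10⁵ km.
Apojove altitude = 4.4077×10⁵ − 69910 = 3.7086×10⁵ km.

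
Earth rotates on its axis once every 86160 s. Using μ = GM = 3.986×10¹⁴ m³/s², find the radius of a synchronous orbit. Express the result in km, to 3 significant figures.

r_sync ≈ 42200 km

A synchronous orbit has period T, so by Kepler's third law a = (μT²/4π²)^(1/3).
μT²/4π² = 3.986×10¹⁴ × (8.616×10⁴)² / 39.48 = 7.495×10²² m³.
a = 4.216×10⁷ m = 42163 km.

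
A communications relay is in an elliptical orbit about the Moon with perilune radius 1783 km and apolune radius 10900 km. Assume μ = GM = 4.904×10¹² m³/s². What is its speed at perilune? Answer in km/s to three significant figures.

v ≈ 2.17 km/s

Semi-major axis a = (r_p + r_a)/2 = 6341.5 km = 6.342×10⁶ m.
Vis-viva: v² = μ(2/r − 1/a) = 4.904×10¹² × (1.122×10⁻⁶ − 1.577×10⁻⁷) = 4.728×10⁶ m²/s².
v = 2174 m/s = 2.174 km/s.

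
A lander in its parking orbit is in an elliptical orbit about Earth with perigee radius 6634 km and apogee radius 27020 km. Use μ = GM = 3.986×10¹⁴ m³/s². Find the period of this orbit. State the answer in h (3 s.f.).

T ≈ 6.03 h

Semi-major axis a = (r_p + r_a)/2 = (6634.0 + 27020)/2 = 16827 km = 1.683×10⁷ m.
By Kepler's third law T = 2π√(a³/μ) = 2π × 3.457×10³ = 2.172×10⁴ s.
= 6.034 h.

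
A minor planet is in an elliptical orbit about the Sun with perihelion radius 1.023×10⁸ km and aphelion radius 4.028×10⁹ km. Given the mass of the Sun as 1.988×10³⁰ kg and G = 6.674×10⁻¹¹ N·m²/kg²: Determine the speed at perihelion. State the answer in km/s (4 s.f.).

μ = GM = 6.674×10⁻¹¹ × 1.988×10³⁰ = 1.327×10²⁰ m³/s².
Semi-major axis a = (r_p + r_a)/2 = 2.0652×10⁹ km = 2.065×10¹² m.
Vis-viva: v² = μ(2/r − 1/a) = 1.327×10²⁰ × (1.955×10⁻¹¹ − 4.842×10⁻¹³) = 2.530×10⁹ m²/s².
v = 50300 m/s = 50.30 km/s.

v ≈ 50.30 km/s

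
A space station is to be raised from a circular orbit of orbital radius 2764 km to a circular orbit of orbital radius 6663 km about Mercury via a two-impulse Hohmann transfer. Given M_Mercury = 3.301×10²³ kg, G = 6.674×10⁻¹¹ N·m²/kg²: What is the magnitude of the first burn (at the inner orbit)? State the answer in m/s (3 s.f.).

Δv ≈ 533 m/s

μ = GM = 6.674×10⁻¹¹ × 3.301×10²³ = 2.203×10¹³ m³/s².
r₁ = 2764 km = 2.764×10⁶ m.
r₂ = 6663 km = 6.663×10⁶ m.
Transfer ellipse a_t = (r₁ + r₂)/2 = 4.714×10⁶ m.
At r₁: circular v_c1 = √(μ/r₁) = 2823 m/s; transfer-periherm v_p = √[μ(2/r₁ − 1/a_t)] = 3357 m/s.
Δv₁ = v_p − v_c1 = 533.4 m/s.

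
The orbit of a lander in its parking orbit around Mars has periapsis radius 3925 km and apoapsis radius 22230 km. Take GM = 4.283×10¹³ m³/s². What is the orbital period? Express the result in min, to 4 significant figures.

T ≈ 756.7 min

Semi-major axis a = (r_p + r_a)/2 = (3925.0 + 22230)/2 = 13078 km = 1.308×10⁷ m.
By Kepler's third law T = 2π√(a³/μ) = 2π × 7.226×10³ = 4.540×10⁴ s.
= 756.7 min.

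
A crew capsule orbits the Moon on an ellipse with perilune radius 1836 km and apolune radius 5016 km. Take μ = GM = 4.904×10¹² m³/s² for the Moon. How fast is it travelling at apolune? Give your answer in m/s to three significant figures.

v ≈ 724 m/s

Semi-major axis a = (r_p + r_a)/2 = 3426.0 km = 3.426×10⁶ m.
Vis-viva: v² = μ(2/r − 1/a) = 4.904×10¹² × (3.987×10⁻⁷ − 2.919×10⁻⁷) = 5.239×10⁵ m²/s².
v = 723.8 m/s.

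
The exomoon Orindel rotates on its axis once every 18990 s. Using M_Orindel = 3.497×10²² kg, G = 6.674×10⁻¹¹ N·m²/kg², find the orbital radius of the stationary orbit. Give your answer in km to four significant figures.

μ = GM = 6.674×10⁻¹¹ × 3.497×10²² = 2.334×10¹² m³/s².
A synchronous orbit has period T, so by Kepler's third law a = (μT²/4π²)^(1/3).
μT²/4π² = 2.334×10¹² × (1.899×10⁴)² / 39.48 = 2.132×10¹⁹ m³.
a = 2.773×10⁶ m = 2772.8 km.

r_sync ≈ 2773 km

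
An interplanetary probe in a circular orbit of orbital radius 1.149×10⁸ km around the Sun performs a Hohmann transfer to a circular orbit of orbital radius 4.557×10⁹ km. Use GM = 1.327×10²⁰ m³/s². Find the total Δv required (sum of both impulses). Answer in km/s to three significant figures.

r₁ = 1.149×10⁸ km = 1.149×10¹¹ m.
r₂ = 4.557×10⁹ km = 4.557×10¹² m.
Transfer ellipse a_t = (r₁ + r₂)/2 = 2.336×10¹² m.
At r₁: circular v_c1 = √(μ/r₁) = 33980 m/s; transfer-perihelion v_p = √[μ(2/r₁ − 1/a_t)] = 47470 m/s.
Δv₁ = v_p − v_c1 = 13480 m/s.
At r₂: circular v_c2 = √(μ/r₂) = 5396 m/s; transfer-aphelion v_a = √[μ(2/r₂ − 1/a_t)] = 1197 m/s.
Δv₂ = v_c2 − v_a = 4199 m/s.
Total Δv = Δv₁ + Δv₂ = 17680 m/s = 17.68 km/s.

Δv_total ≈ 17.7 km/s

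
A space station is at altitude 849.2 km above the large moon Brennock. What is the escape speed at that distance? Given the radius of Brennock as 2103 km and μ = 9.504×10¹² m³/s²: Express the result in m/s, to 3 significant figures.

r = 2103 + 849.2 = 2952.2 km = 2.9522×10⁶ m.
Escape speed v_esc = √(2μ/r) = √(2 × 9.504×10¹² / 2.952×10⁶) = √(6.439×10⁶) = 2537 m/s.

v_esc ≈ 2540 m/s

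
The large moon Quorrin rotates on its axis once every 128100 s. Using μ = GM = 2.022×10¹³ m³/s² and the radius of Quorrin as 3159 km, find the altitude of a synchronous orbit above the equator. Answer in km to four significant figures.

A synchronous orbit has period T, so by Kepler's third law a = (μT²/4π²)^(1/3).
μT²/4π² = 2.022×10¹³ × (1.281×10⁵)² / 39.48 = 8.405×10²¹ m³.
a = 2.033×10⁷ m = 20332 km.
Altitude h = a − R = 20332 − 3159 = 17173 km.

h_sync ≈ 17170 km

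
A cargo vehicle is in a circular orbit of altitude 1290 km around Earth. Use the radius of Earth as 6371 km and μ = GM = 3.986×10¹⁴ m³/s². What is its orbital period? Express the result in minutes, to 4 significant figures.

r = 6371 + 1290 = 7661.0 km = 7.6610×10⁶ m.
Kepler's third law: T = 2π√(r³/μ) = 2π√((7.661×10⁶)³ / 3.986×10¹⁴).
r³/μ = 1.128×10⁶ s², so T = 2π × 1.062×10³ = 6.673×10³ s.
Converting: 6.673×10³ s ÷ 60.00 = 111.2 minutes.

T ≈ 111.2 minutes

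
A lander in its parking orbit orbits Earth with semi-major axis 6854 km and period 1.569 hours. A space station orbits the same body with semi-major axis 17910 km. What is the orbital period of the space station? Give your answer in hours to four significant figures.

T₂ ≈ 6.628 hours

Kepler's third law: T² ∝ a³, so T₂ = T₁ (a₂/a₁)^(3/2).
a₂/a₁ = 2.613, (a₂/a₁)^(3/2) = 4.224.
T₂ = 1.569 × 4.224 = 6.628 hours.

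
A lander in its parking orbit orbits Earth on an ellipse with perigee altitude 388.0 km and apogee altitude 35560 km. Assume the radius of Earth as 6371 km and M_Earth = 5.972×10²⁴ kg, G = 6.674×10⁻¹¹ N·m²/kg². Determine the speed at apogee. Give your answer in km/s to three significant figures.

μ = GM = 6.674×10⁻¹¹ × 5.972×10²⁴ = 3.986×10¹⁴ m³/s².
r_p = 6371 + 388.0 = 6759.0 km = 6.7590×10⁶ m.
r_a = 6371 + 35560 = 41931 km = 4.1931×10⁷ m.
Semi-major axis a = (r_p + r_a)/2 = 24345 km = 2.434×10⁷ m.
Vis-viva: v² = μ(2/r − 1/a) = 3.986×10¹⁴ × (4.770×10⁻⁸ − 4.108×10⁻⁸) = 2.639×10⁶ m²/s².
v = 1625 m/s = 1.625 km/s.

v ≈ 1.62 km/s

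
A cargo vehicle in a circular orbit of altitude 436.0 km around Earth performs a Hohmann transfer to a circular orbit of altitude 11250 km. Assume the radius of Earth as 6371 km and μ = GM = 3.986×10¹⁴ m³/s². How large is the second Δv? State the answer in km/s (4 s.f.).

Δv ≈ 1.206 km/s

r₁ = 6371 + 436.0 = 6807.0 km = 6.8070×10⁶ m.
r₂ = 6371 + 11250 = 17621 km = 1.7621×10⁷ m.
Transfer ellipse a_t = (r₁ + r₂)/2 = 1.221×10⁷ m.
At r₁: circular v_c1 = √(μ/r₁) = 7652 m/s; transfer-perigee v_p = √[μ(2/r₁ − 1/a_t)] = 9191 m/s.
At r₂: circular v_c2 = √(μ/r₂) = 4756 m/s; transfer-apogee v_a = √[μ(2/r₂ − 1/a_t)] = 3551 m/s.
Δv₂ = v_c2 − v_a = 1206 m/s.
= 1.206 km/s.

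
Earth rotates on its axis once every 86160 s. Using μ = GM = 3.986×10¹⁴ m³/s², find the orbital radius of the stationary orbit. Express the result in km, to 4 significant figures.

r_sync ≈ 42160 km

A synchronous orbit has period T, so by Kepler's third law a = (μT²/4π²)^(1/3).
μT²/4π² = 3.986×10¹⁴ × (8.616×10⁴)² / 39.48 = 7.495×10²² m³.
a = 4.216×10⁷ m = 42163 km.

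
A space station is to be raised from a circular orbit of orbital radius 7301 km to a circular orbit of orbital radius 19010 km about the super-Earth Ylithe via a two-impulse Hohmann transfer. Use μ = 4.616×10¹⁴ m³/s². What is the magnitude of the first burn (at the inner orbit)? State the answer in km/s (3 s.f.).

Δv ≈ 1.61 km/s

r₁ = 7301 km = 7.301×10⁶ m.
r₂ = 19010 km = 1.901×10⁷ m.
Transfer ellipse a_t = (r₁ + r₂)/2 = 1.316×10⁷ m.
At r₁: circular v_c1 = √(μ/r₁) = 7951 m/s; transfer-periapsis v_p = √[μ(2/r₁ − 1/a_t)] = 9558 m/s.
Δv₁ = v_p − v_c1 = 1607 m/s.
= 1.607 km/s.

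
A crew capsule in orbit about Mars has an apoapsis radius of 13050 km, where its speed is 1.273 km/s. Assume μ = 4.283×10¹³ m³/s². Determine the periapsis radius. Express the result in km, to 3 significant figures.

periapsis radius ≈ 4280 km

r_a = 1.305×10⁷ m.
Specific energy ε = v²/2 − μ/r = -2.472×10⁶ J/kg, so a = −μ/(2ε) = 8.664×10⁶ m.
The apsides satisfy r_p + r_a = 2a, so the periapsis radius is 2a − r_a = 4.278×10⁶ m = 4278.0 km.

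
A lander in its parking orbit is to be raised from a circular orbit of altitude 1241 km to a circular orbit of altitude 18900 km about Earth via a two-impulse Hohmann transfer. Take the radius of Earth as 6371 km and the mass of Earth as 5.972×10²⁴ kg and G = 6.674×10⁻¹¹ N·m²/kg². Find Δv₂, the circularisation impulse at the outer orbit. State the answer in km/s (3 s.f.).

Δv ≈ 1.27 km/s

μ = GM = 6.674×10⁻¹¹ × 5.972×10²⁴ = 3.986×10¹⁴ m³/s².
r₁ = 6371 + 1241 = 7612.0 km = 7.6120×10⁶ m.
r₂ = 6371 + 18900 = 25271 km = 2.5271×10⁷ m.
Transfer ellipse a_t = (r₁ + r₂)/2 = 1.644×10⁷ m.
At r₁: circular v_c1 = √(μ/r₁) = 7236 m/s; transfer-perigee v_p = √[μ(2/r₁ − 1/a_t)] = 8971 m/s.
At r₂: circular v_c2 = √(μ/r₂) = 3971 m/s; transfer-apogee v_a = √[μ(2/r₂ − 1/a_t)] = 2702 m/s.
Δv₂ = v_c2 − v_a = 1269 m/s.
= 1.269 km/s.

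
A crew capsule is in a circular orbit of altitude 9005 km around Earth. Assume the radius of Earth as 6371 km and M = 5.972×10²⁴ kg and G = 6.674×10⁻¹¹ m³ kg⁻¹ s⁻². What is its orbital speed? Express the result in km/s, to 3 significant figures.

v ≈ 5.09 km/s

μ = GM = 6.674×10⁻¹¹ × 5.972×10²⁴ = 3.986×10¹⁴ m³/s².
r = 6371 + 9005 = 15376 km = 1.5376×10⁷ m.
For a circular orbit v = √(μ/r) = √(3.986×10¹⁴ / 1.538×10⁷) = √(2.592×10⁷) = 5091 m/s.
That is 5.091 km/s.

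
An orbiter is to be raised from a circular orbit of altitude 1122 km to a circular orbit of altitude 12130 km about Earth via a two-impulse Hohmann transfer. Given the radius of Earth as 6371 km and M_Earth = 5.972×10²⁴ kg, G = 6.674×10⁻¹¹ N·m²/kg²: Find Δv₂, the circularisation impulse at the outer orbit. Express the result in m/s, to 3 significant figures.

μ = GM = 6.674×10⁻¹¹ × 5.972×10²⁴ = 3.986×10¹⁴ m³/s².
r₁ = 6371 + 1122 = 7493.0 km = 7.4930×10⁶ m.
r₂ = 6371 + 12130 = 18501 km = 1.8501×10⁷ m.
Transfer ellipse a_t = (r₁ + r₂)/2 = 1.300×10⁷ m.
At r₁: circular v_c1 = √(μ/r₁) = 7293 m/s; transfer-perigee v_p = √[μ(2/r₁ − 1/a_t)] = 8702 m/s.
At r₂: circular v_c2 = √(μ/r₂) = 4641 m/s; transfer-apogee v_a = √[μ(2/r₂ − 1/a_t)] = 3524 m/s.
Δv₂ = v_c2 − v_a = 1117 m/s.

Δv ≈ 1120 m/s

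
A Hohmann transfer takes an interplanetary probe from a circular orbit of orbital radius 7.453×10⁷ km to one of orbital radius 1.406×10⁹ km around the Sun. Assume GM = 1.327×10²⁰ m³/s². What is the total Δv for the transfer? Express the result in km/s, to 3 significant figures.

Δv_total ≈ 22.6 km/s

r₁ = 7.453×10⁷ km = 7.453×10¹⁰ m.
r₂ = 1.406×10⁹ km = 1.406×10¹² m.
Transfer ellipse a_t = (r₁ + r₂)/2 = 7.403×10¹¹ m.
At r₁: circular v_c1 = √(μ/r₁) = 42200 m/s; transfer-perihelion v_p = √[μ(2/r₁ − 1/a_t)] = 58150 m/s.
Δv₁ = v_p − v_c1 = 15960 m/s.
At r₂: circular v_c2 = √(μ/r₂) = 9715 m/s; transfer-aphelion v_a = √[μ(2/r₂ − 1/a_t)] = 3083 m/s.
Δv₂ = v_c2 − v_a = 6632 m/s.
Total Δv = Δv₁ + Δv₂ = 22590 m/s = 22.59 km/s.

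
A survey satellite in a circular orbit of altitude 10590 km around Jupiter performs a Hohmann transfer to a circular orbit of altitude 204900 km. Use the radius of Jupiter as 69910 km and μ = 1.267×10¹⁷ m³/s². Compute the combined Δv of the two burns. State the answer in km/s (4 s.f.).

Δv_total ≈ 16.69 km/s

r₁ = 69910 + 10590 = 80500 km = 8.0500×10⁷ m.
r₂ = 69910 + 204900 = 274810 km = 2.7481×10⁸ m.
Transfer ellipse a_t = (r₁ + r₂)/2 = 1.777×10⁸ m.
At r₁: circular v_c1 = √(μ/r₁) = 39670 m/s; transfer-perijove v_p = √[μ(2/r₁ − 1/a_t)] = 49340 m/s.
Δv₁ = v_p − v_c1 = 9670 m/s.
At r₂: circular v_c2 = √(μ/r₂) = 21470 m/s; transfer-apojove v_a = √[μ(2/r₂ − 1/a_t)] = 14450 m/s.
Δv₂ = v_c2 − v_a = 7018 m/s.
Total Δv = Δv₁ + Δv₂ = 16690 m/s = 16.69 km/s.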